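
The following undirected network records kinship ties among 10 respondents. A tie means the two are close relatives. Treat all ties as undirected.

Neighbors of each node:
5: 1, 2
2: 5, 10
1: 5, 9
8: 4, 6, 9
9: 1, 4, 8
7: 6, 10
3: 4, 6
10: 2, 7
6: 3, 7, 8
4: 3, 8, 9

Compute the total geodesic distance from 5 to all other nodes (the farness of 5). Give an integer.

Distances from 5: 1:1, 2:1, 3:4, 4:3, 6:4, 7:3, 8:3, 9:2, 10:2.
Sum = 1 + 1 + 4 + 3 + 4 + 3 + 3 + 2 + 2 = 23.

23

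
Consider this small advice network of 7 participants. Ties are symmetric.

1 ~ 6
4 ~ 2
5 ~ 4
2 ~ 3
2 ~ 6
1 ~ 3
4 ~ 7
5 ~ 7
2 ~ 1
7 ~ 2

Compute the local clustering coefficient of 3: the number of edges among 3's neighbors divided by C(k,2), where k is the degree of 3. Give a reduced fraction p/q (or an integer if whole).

3's neighbors: 1 and 2 (k = 2).
Possible neighbor pairs: C(2,2) = 1. Edges among them: 1–2 → e = 1.
Clustering(3) = 1/1.

1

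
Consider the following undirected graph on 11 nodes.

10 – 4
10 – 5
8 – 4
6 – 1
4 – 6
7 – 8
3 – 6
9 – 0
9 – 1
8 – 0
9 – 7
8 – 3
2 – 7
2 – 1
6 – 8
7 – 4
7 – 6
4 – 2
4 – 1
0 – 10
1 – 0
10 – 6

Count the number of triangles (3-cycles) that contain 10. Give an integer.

10's neighbors: 0, 4, 5, and 6.
Neighbor pairs that are themselves tied: 10–4–6. Each forms one triangle with 10, for 1 in total.

1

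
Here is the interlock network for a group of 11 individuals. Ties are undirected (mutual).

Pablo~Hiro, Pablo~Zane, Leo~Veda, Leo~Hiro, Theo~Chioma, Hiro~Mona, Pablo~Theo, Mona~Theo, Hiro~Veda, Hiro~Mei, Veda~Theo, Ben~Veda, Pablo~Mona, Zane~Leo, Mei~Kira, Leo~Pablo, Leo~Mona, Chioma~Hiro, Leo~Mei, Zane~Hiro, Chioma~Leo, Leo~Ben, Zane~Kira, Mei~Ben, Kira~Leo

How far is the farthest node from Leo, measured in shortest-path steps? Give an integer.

2

Distances from Leo: Ben:1, Chioma:1, Hiro:1, Kira:1, Mei:1, Mona:1, Pablo:1, Theo:2, Veda:1, Zane:1.
The largest is 2 (to Theo), so the eccentricity of Leo is 2.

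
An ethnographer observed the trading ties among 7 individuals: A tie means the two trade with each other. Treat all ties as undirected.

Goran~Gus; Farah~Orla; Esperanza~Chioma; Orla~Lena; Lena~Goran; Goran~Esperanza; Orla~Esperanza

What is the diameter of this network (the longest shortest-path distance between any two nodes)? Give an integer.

4

Eccentricity of each node (its greatest distance to any other): Chioma:3, Esperanza:2, Farah:4, Goran:3, Gus:4, Lena:3, Orla:3.
The maximum eccentricity is 4, realized for instance by the pair Gus–Farah via Gus – Goran – Lena – Orla – Farah. So the diameter is 4.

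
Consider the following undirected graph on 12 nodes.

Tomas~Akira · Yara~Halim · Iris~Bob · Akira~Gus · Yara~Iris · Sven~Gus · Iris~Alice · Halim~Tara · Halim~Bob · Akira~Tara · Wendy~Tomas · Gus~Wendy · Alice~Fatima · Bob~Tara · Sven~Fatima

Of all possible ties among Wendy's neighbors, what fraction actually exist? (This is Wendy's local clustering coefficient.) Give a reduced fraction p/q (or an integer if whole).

0

Wendy's neighbors: Gus and Tomas (k = 2).
Possible neighbor pairs: C(2,2) = 1. Edges among them: none → e = 0.
Clustering(Wendy) = 0/1.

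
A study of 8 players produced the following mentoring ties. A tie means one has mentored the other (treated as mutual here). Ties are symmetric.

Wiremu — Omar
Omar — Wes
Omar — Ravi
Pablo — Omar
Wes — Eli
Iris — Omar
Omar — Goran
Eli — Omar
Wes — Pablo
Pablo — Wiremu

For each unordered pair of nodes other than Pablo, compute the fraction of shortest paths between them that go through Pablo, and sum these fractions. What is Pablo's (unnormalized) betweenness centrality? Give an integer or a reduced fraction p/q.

1/2

Pairs whose geodesics pass through Pablo — Wiremu–Wes: 1/2.
All other pairs contribute 0.
Summing the contributions gives betweenness(Pablo) = 1/2.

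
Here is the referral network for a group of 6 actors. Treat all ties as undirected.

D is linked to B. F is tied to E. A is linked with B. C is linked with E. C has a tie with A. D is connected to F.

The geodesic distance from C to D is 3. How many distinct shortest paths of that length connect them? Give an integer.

2

The shortest distance is 3. The length-3 paths are: C–E–F–D; C–A–B–D.
That gives 2 distinct shortest paths.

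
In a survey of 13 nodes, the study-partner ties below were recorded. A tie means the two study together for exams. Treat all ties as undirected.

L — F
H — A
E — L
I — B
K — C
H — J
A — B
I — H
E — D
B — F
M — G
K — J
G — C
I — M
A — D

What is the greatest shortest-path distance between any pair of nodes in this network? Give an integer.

Eccentricity of each node (its greatest distance to any other): A:4, B:4, C:6, D:5, E:6, F:5, G:6, H:4, I:4, J:5, K:6, L:6, M:5.
The maximum eccentricity is 6, realized for instance by the pair K–L via K – J – H – I – B – F – L. So the diameter is 6.

6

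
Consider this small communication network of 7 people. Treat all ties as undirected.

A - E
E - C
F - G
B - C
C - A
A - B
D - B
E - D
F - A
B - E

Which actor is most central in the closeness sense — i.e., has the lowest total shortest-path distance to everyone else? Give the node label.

A

Farness (sum of distances to all others) for each node — A:8, B:9, C:10, D:13, E:9, F:11, G:16.
The smallest farness is 8, for A, so A has the highest closeness.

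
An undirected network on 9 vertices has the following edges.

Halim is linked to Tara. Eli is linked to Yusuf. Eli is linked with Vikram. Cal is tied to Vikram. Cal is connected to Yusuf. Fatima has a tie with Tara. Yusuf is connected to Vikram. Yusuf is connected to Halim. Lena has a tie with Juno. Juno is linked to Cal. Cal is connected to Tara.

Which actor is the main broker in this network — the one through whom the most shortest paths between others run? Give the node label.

Cal

Unnormalized betweenness of each node: Cal:49/3, Eli:0, Fatima:0, Halim:5/3, Juno:7, Lena:0, Tara:17/2, Vikram:13/6, Yusuf:19/3.
Cal has the largest value, 49/3, making it the main broker — the node through which the most shortest paths run.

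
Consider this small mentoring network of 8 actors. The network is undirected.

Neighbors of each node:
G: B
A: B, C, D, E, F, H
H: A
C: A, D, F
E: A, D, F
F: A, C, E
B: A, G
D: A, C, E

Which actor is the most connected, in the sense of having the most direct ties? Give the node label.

Degrees — A:6, B:2, C:3, D:3, E:3, F:3, G:1, H:1.
The maximum is 6, attained only by A.

A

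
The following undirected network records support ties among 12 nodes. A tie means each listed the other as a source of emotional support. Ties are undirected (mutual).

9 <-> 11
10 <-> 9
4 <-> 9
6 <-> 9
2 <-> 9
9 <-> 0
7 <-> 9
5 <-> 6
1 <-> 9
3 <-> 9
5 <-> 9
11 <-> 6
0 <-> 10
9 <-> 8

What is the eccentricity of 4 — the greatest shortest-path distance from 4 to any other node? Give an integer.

2

Distances from 4: 0:2, 1:2, 2:2, 3:2, 5:2, 6:2, 7:2, 8:2, 9:1, 10:2, 11:2.
The largest is 2 (to 3, 0, 7, 6, 10, 8, 11, 2, 1, and 5), so the eccentricity of 4 is 2.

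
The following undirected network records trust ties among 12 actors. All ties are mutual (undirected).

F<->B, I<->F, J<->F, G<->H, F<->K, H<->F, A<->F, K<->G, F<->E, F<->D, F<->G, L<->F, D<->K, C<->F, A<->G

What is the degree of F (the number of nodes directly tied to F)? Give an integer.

11

F is directly tied to A, B, C, D, E, G, H, I, J, K, and L. That is 11 neighbors, so the degree of F is 11.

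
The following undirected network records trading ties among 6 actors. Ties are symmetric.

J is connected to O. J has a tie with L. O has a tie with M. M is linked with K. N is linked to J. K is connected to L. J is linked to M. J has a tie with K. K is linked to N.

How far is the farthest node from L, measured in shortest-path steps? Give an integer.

Distances from L: J:1, K:1, M:2, N:2, O:2.
The largest is 2 (to N, M, and O), so the eccentricity of L is 2.

2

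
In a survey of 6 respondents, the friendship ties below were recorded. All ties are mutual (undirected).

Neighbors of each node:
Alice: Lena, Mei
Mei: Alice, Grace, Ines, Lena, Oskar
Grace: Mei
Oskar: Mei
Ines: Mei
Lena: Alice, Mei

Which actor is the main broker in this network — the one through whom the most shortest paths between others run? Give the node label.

Unnormalized betweenness of each node: Alice:0, Grace:0, Ines:0, Lena:0, Mei:9, Oskar:0.
Mei has the largest value, 9, making it the main broker — the node through which the most shortest paths run.

Mei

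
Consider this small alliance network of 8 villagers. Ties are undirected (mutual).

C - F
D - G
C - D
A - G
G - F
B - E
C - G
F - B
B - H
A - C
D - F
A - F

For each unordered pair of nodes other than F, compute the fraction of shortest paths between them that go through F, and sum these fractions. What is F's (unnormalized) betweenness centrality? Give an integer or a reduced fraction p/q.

37/3

Pairs whose geodesics pass through F — G–B: 1; G–H: 1; G–E: 1; C–B: 1; C–H: 1; C–E: 1; D–A: 1/3; D–B: 1; D–H: 1; D–E: 1; A–B: 1; A–H: 1; A–E: 1.
All other pairs contribute 0.
Summing the contributions gives betweenness(F) = 37/3.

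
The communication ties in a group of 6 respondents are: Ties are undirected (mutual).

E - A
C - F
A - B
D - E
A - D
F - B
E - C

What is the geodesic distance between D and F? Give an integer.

3

One shortest route is D – E – C – F, which uses 3 edges, and at distance 2 from D we only reach {B, C}, which does not include F. So d(D,F) = 3.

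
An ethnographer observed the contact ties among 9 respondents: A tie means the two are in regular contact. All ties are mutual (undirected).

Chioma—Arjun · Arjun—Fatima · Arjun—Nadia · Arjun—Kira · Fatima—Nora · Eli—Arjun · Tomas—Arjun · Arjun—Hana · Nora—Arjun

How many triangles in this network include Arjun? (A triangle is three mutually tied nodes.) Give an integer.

1

Arjun's neighbors: Chioma, Eli, Fatima, Hana, Kira, Nadia, Nora, and Tomas.
Neighbor pairs that are themselves tied: Arjun–Fatima–Nora. Each forms one triangle with Arjun, for 1 in total.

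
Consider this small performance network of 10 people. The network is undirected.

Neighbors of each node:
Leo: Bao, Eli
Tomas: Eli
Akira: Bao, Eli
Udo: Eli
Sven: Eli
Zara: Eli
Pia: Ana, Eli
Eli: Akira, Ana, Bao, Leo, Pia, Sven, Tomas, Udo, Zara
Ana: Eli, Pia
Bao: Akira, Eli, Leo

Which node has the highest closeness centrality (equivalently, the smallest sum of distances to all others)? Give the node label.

Eli

Farness (sum of distances to all others) for each node — Akira:16, Ana:16, Bao:15, Eli:9, Leo:16, Pia:16, Sven:17, Tomas:17, Udo:17, Zara:17.
The smallest farness is 9, for Eli, so Eli has the highest closeness.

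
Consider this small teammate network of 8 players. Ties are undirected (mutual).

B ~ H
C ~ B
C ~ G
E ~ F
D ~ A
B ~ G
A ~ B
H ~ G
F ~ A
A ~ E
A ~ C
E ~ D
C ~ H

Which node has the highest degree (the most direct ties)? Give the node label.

Degrees — A:5, B:4, C:4, D:2, E:3, F:2, G:3, H:3.
The maximum is 5, attained only by A.

A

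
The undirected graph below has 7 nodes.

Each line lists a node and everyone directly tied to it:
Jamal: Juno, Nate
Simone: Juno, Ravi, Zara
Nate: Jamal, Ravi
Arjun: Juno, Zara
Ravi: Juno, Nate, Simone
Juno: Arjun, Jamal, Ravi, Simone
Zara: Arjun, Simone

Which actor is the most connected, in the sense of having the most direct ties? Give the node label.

Juno

Degrees — Arjun:2, Jamal:2, Juno:4, Nate:2, Ravi:3, Simone:3, Zara:2.
The maximum is 4, attained only by Juno.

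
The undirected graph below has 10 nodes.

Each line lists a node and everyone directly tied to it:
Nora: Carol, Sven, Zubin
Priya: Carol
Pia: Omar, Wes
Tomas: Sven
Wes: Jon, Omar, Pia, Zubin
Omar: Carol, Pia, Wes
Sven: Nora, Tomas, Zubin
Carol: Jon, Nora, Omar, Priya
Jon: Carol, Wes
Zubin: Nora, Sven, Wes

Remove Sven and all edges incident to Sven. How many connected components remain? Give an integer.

Without Sven, the remaining ties split the others into: {Carol, Jon, Nora, Omar, Pia, Priya, Wes, Zubin}; {Tomas}.
That's 2 separate components.

2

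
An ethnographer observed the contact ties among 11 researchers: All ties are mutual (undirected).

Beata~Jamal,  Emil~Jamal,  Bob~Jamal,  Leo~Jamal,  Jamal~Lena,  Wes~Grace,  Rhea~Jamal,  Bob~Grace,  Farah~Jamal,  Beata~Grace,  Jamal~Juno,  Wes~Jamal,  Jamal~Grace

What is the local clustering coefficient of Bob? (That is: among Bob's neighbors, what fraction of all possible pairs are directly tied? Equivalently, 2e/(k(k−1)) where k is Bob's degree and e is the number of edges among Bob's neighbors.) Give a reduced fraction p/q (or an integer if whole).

Bob's neighbors: Grace and Jamal (k = 2).
Possible neighbor pairs: C(2,2) = 1. Edges among them: Grace–Jamal → e = 1.
Clustering(Bob) = 1/1.

1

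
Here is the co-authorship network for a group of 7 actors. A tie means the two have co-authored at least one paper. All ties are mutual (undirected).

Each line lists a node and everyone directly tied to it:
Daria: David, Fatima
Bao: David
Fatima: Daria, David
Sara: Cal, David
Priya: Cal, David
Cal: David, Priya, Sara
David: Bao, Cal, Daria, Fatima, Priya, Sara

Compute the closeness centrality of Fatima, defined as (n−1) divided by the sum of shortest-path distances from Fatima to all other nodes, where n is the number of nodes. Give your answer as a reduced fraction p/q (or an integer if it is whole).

Distances from Fatima: Bao:2, Cal:2, Daria:1, David:1, Priya:2, Sara:2. Sum = 10.
n = 7, so closeness = 6/10 = 3/5.

3/5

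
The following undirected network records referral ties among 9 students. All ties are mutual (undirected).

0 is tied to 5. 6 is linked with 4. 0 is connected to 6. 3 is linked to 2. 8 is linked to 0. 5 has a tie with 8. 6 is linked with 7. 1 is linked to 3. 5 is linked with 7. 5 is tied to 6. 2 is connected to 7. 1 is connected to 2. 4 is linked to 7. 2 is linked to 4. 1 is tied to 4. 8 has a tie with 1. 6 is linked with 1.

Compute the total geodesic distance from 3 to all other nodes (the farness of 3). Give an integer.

Distances from 3: 0:3, 1:1, 2:1, 4:2, 5:3, 6:2, 7:2, 8:2.
Sum = 3 + 1 + 1 + 2 + 3 + 2 + 2 + 2 = 16.

16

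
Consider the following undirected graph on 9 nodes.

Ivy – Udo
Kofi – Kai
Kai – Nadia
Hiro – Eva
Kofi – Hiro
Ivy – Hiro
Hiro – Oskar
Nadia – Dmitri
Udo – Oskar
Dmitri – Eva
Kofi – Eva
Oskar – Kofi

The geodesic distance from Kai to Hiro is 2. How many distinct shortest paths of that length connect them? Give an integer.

1

The shortest distance is 2, and the only length-2 path is Kai–Kofi–Hiro. So there is exactly 1 shortest path.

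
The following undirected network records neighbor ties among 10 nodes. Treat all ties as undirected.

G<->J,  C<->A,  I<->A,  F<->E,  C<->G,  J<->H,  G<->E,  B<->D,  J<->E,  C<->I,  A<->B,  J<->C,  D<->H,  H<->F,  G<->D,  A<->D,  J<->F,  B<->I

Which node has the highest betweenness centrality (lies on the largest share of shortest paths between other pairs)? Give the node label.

Unnormalized betweenness of each node: A:25/12, B:5/6, C:15/2, D:8, E:1/2, F:1/2, G:59/12, H:13/4, I:3/4, J:20/3.
D has the largest value, 8, making it the main broker — the node through which the most shortest paths run.

D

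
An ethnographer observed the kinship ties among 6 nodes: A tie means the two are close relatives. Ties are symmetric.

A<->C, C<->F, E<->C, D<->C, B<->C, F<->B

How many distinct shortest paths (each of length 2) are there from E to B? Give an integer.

1

The shortest distance is 2, and the only length-2 path is E–C–B. So there is exactly 1 shortest path.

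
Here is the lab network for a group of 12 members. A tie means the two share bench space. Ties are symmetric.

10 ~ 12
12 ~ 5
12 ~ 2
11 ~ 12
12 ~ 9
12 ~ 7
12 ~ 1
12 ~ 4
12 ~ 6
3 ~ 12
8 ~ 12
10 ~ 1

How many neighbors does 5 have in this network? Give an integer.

1

5 is directly tied to 12. That is 1 neighbor, so the degree of 5 is 1.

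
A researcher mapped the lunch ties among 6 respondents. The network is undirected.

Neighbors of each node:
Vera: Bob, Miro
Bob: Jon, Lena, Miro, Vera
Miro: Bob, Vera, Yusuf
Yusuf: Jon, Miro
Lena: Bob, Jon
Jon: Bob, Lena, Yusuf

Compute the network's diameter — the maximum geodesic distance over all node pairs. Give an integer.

2

Eccentricity of each node (its greatest distance to any other): Bob:2, Jon:2, Lena:2, Miro:2, Vera:2, Yusuf:2.
The maximum eccentricity is 2, realized for instance by the pair Miro–Jon via Miro – Yusuf – Jon. So the diameter is 2.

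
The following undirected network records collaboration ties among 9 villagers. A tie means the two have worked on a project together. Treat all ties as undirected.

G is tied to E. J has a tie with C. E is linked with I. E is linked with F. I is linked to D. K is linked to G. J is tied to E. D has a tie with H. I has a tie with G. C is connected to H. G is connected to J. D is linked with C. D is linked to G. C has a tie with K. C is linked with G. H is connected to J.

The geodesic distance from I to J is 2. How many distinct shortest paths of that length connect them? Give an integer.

2

The shortest distance is 2. The length-2 paths are: I–E–J; I–G–J.
That gives 2 distinct shortest paths.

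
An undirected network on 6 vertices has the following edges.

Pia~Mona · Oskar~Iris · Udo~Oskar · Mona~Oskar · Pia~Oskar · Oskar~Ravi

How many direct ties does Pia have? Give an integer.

Pia is directly tied to Mona and Oskar. That is 2 neighbors, so the degree of Pia is 2.

2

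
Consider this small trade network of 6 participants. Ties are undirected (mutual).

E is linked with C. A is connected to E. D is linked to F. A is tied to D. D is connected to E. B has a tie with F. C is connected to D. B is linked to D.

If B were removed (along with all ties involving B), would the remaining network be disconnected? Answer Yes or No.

Even without B, every remaining node can still reach every other (the residual graph is connected), so B is not a cut vertex.

No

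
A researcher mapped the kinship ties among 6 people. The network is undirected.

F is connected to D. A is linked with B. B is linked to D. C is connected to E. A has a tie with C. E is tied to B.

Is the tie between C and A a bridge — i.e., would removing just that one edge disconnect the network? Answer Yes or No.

No

Even without that edge, C still reaches A via C – E – B – A, so the network stays connected. Not a bridge.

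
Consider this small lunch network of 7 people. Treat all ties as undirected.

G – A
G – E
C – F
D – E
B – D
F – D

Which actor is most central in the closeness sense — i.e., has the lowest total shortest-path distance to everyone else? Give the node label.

Farness (sum of distances to all others) for each node — A:19, B:15, C:18, D:10, E:11, F:13, G:14.
The smallest farness is 10, for D, so D has the highest closeness.

D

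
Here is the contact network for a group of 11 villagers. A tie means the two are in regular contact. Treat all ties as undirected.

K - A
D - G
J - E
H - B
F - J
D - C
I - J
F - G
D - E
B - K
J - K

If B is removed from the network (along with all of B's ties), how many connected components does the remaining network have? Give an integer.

Without B, the remaining ties split the others into: {A, C, D, E, F, G, I, J, K}; {H}.
That's 2 separate components.

2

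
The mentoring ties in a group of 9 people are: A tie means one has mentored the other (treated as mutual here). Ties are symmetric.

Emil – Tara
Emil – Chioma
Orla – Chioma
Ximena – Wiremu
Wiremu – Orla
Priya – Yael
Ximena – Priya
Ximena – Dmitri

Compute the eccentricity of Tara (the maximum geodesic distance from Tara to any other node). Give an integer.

7

Distances from Tara: Chioma:2, Dmitri:6, Emil:1, Orla:3, Priya:6, Wiremu:4, Ximena:5, Yael:7.
The largest is 7 (to Yael), so the eccentricity of Tara is 7.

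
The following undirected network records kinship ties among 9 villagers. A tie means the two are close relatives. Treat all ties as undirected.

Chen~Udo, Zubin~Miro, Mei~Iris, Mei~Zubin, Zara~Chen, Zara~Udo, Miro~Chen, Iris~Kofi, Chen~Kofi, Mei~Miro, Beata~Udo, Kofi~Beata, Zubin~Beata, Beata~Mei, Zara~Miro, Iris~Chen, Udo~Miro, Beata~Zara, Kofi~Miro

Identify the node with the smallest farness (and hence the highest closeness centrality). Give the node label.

Miro

Farness (sum of distances to all others) for each node — Beata:11, Chen:11, Iris:13, Kofi:12, Mei:12, Miro:10, Udo:12, Zara:12, Zubin:13.
The smallest farness is 10, for Miro, so Miro has the highest closeness.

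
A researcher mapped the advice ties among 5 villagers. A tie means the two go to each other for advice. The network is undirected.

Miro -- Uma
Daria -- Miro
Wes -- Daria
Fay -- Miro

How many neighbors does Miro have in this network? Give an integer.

Miro is directly tied to Daria, Fay, and Uma. That is 3 neighbors, so the degree of Miro is 3.

3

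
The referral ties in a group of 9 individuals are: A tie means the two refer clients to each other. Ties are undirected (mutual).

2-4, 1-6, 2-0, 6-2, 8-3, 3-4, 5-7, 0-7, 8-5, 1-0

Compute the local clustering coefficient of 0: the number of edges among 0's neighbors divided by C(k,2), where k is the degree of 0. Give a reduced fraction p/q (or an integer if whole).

0's neighbors: 1, 2, and 7 (k = 3).
Possible neighbor pairs: C(3,2) = 3. Edges among them: none → e = 0.
Clustering(0) = 0/3 = 0.

0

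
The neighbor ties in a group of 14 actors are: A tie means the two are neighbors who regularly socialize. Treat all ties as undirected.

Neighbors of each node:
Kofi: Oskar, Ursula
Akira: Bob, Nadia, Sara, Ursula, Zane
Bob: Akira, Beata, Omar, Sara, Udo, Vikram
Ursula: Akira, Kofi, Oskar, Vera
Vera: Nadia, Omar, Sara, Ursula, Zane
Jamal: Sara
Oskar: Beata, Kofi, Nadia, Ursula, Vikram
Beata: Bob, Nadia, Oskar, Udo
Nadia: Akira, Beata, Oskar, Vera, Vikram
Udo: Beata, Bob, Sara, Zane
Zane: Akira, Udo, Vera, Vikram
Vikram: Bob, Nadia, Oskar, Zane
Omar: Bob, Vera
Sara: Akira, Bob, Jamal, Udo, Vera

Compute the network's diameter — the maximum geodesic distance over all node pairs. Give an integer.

4

Eccentricity of each node (its greatest distance to any other): Akira:2, Beata:3, Bob:3, Jamal:4, Kofi:4, Nadia:3, Omar:3, Oskar:4, Sara:3, Udo:3, Ursula:3, Vera:2, Vikram:3, Zane:3.
The maximum eccentricity is 4, realized for instance by the pair Oskar–Jamal via Oskar – Beata – Udo – Sara – Jamal. So the diameter is 4.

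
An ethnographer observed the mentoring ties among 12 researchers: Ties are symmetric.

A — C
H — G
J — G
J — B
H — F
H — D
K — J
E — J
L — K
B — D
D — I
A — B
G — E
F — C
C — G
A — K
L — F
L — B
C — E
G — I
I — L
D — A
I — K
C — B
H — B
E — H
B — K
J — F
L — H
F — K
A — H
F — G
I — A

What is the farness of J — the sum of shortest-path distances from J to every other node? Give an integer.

17

Distances from J: A:2, B:1, C:2, D:2, E:1, F:1, G:1, H:2, I:2, K:1, L:2.
Sum = 2 + 1 + 2 + 2 + 1 + 1 + 1 + 2 + 2 + 1 + 2 = 17.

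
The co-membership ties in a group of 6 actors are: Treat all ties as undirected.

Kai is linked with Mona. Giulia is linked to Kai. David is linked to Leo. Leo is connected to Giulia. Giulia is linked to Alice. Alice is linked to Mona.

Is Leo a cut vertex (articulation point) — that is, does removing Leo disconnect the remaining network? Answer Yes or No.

Removing Leo leaves {Alice, Giulia, Kai, and Mona} with no path to {David}, so the network splits into 2 components. Leo is a cut vertex.

Yes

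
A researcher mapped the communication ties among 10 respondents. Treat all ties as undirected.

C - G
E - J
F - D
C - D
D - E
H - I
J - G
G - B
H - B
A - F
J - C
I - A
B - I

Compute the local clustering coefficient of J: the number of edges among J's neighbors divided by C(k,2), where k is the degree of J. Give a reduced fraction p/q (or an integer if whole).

J's neighbors: C, E, and G (k = 3).
Possible neighbor pairs: C(3,2) = 3. Edges among them: C–G → e = 1.
Clustering(J) = 1/3.

1/3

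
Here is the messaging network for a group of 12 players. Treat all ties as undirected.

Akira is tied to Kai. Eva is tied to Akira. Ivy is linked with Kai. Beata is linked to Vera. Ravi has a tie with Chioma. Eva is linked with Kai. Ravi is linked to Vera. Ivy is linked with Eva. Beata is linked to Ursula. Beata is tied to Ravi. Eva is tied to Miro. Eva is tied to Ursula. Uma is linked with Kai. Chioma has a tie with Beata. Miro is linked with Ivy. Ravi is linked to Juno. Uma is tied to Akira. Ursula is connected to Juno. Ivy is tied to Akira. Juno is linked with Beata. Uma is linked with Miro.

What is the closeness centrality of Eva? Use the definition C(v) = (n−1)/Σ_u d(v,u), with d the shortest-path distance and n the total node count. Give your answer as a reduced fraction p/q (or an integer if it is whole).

11/20

Distances from Eva: Akira:1, Beata:2, Chioma:3, Ivy:1, Juno:2, Kai:1, Miro:1, Ravi:3, Uma:2, Ursula:1, Vera:3. Sum = 20.
n = 12, so closeness = 11/20.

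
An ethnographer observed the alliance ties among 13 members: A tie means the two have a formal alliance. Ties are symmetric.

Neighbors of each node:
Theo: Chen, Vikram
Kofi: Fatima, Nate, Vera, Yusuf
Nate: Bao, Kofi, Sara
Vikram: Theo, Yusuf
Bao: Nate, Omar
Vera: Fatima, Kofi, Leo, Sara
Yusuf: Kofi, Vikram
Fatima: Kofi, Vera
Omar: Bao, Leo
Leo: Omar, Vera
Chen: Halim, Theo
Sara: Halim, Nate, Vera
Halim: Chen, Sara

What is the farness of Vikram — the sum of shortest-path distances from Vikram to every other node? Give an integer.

35

Distances from Vikram: Bao:4, Chen:2, Fatima:3, Halim:3, Kofi:2, Leo:4, Nate:3, Omar:5, Sara:4, Theo:1, Vera:3, Yusuf:1.
Sum = 4 + 2 + 3 + 3 + 2 + 4 + 3 + 5 + 4 + 1 + 3 + 1 = 35.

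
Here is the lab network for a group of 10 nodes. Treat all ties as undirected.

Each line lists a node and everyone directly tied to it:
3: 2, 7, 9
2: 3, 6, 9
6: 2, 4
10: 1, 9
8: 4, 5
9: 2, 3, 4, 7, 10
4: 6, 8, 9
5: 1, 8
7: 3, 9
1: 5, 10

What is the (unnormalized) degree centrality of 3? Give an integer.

3

3 is directly tied to 2, 7, and 9. That is 3 neighbors, so the degree of 3 is 3.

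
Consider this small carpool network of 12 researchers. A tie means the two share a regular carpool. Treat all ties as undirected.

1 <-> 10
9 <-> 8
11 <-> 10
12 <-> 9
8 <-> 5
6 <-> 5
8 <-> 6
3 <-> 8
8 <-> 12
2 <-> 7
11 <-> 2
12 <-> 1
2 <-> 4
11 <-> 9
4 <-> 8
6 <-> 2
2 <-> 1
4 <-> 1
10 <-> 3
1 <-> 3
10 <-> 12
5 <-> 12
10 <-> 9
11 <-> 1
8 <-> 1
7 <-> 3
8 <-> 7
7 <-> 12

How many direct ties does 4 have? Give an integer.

4 is directly tied to 1, 2, and 8. That is 3 neighbors, so the degree of 4 is 3.

3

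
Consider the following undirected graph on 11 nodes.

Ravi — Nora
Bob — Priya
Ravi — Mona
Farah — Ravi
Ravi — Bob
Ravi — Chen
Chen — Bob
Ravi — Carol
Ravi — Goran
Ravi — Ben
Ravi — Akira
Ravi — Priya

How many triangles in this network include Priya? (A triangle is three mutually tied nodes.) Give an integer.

Priya's neighbors: Bob and Ravi.
Neighbor pairs that are themselves tied: Priya–Bob–Ravi. Each forms one triangle with Priya, for 1 in total.

1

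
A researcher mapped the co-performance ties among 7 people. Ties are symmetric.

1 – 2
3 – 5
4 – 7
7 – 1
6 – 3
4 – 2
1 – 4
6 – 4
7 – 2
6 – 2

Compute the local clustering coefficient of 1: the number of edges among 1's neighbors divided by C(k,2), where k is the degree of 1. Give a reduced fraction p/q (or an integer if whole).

1's neighbors: 2, 4, and 7 (k = 3).
Possible neighbor pairs: C(3,2) = 3. Edges among them: 2–4, 2–7, 4–7 → e = 3.
Clustering(1) = 3/3 = 1.

1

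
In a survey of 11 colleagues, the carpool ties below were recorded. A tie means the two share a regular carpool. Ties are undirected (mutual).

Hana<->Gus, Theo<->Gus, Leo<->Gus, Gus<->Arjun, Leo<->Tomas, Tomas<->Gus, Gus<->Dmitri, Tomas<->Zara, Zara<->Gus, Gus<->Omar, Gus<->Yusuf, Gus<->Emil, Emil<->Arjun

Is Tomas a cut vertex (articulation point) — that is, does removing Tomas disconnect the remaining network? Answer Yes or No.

Even without Tomas, every remaining node can still reach every other (the residual graph is connected), so Tomas is not a cut vertex.

No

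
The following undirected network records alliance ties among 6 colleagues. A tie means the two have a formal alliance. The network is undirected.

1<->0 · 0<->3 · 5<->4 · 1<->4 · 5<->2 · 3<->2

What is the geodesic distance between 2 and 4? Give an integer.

2

One shortest route is 2 – 5 – 4, which uses 2 edges, and 2 and 4 are not directly tied, so nothing shorter exists. So d(2,4) = 2.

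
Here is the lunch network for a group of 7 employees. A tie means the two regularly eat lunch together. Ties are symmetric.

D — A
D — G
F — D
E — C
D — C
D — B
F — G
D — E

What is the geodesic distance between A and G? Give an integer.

2

One shortest route is A – D – G, which uses 2 edges, and A and G are not directly tied, so nothing shorter exists. So d(A,G) = 2.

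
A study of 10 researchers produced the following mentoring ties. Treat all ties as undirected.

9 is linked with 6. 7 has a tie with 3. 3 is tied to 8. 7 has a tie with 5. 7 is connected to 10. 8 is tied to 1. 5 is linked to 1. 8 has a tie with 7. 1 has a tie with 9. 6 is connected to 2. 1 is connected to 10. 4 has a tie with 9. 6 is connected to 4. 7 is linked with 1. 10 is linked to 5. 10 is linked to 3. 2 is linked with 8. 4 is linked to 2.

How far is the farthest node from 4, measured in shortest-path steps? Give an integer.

3

Distances from 4: 1:2, 2:1, 3:3, 5:3, 6:1, 7:3, 8:2, 9:1, 10:3.
The largest is 3 (to 10, 5, 7, and 3), so the eccentricity of 4 is 3.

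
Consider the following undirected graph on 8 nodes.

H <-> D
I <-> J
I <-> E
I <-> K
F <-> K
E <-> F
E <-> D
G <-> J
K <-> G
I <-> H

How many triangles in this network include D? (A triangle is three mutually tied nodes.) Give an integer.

0

D's neighbors are E and H, but none of them are tied to each other, so no triangle contains D.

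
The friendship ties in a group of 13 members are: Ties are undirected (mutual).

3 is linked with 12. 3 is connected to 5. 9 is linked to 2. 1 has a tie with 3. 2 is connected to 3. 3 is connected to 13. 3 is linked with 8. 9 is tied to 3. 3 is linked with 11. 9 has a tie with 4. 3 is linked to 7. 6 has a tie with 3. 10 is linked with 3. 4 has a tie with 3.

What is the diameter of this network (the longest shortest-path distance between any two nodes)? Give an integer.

2

Eccentricity of each node (its greatest distance to any other): 1:2, 2:2, 3:1, 4:2, 5:2, 6:2, 7:2, 8:2, 9:2, 10:2, 11:2, 12:2, 13:2.
The maximum eccentricity is 2, realized for instance by the pair 13–2 via 13 – 3 – 2. So the diameter is 2.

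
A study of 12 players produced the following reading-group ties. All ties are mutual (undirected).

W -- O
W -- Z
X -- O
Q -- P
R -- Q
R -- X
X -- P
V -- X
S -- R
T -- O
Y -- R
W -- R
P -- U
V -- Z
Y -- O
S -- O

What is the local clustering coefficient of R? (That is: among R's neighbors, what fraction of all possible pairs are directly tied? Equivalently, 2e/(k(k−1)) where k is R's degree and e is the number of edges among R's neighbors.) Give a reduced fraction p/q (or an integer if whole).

0

R's neighbors: Q, S, W, X, and Y (k = 5).
Possible neighbor pairs: C(5,2) = 10. Edges among them: none → e = 0.
Clustering(R) = 0/10 = 0.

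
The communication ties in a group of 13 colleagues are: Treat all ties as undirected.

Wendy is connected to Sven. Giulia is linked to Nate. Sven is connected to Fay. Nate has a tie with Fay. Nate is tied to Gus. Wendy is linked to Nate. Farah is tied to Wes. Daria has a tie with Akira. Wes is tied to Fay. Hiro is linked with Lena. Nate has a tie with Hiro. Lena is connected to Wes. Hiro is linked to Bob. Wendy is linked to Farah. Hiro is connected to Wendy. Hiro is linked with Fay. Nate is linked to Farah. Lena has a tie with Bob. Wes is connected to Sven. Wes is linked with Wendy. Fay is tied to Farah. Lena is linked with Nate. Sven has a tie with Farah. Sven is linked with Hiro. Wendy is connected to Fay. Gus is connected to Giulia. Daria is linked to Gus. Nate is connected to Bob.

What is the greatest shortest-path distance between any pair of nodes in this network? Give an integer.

Eccentricity of each node (its greatest distance to any other): Akira:5, Bob:4, Daria:4, Farah:4, Fay:4, Giulia:3, Gus:3, Hiro:4, Lena:4, Nate:3, Sven:5, Wendy:4, Wes:5.
The maximum eccentricity is 5, realized for instance by the pair Akira–Sven via Akira – Daria – Gus – Nate – Hiro – Sven. So the diameter is 5.

5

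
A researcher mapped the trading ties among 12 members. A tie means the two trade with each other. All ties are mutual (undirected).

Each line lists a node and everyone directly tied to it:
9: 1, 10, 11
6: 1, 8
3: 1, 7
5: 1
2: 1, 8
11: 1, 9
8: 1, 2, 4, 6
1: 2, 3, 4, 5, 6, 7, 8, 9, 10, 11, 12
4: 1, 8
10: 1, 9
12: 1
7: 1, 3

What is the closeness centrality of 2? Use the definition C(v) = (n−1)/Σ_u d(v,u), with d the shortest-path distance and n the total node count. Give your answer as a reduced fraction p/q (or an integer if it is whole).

11/20

Distances from 2: 1:1, 3:2, 4:2, 5:2, 6:2, 7:2, 8:1, 9:2, 10:2, 11:2, 12:2. Sum = 20.
n = 12, so closeness = 11/20.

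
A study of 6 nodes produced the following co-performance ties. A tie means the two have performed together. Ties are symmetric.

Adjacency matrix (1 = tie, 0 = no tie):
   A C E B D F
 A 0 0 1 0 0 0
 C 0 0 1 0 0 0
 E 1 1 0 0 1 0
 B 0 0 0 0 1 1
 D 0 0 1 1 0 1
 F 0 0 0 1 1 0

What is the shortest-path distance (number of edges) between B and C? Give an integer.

One shortest route is B – D – E – C, which uses 3 edges, and at distance 2 from B we only reach {E}, which does not include C. So d(B,C) = 3.

3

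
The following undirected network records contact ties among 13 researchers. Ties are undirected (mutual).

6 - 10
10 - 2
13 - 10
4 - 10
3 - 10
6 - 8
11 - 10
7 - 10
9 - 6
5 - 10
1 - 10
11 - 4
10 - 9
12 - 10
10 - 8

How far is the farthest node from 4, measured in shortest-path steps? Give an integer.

2

Distances from 4: 1:2, 2:2, 3:2, 5:2, 6:2, 7:2, 8:2, 9:2, 10:1, 11:1, 12:2, 13:2.
The largest is 2 (to 1, 12, 7, 5, 9, 2, 13, 3, 8, and 6), so the eccentricity of 4 is 2.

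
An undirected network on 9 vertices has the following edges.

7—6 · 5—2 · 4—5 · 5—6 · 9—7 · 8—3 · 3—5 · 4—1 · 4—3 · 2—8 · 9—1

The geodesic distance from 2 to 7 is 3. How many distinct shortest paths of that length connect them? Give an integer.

The shortest distance is 3, and the only length-3 path is 2–5–6–7. So there is exactly 1 shortest path.

1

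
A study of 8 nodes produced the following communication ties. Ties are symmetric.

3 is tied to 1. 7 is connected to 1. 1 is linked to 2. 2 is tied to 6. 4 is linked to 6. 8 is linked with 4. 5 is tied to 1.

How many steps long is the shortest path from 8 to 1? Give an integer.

4

One shortest route is 8 – 4 – 6 – 2 – 1, which uses 4 edges, and at distance 3 from 8 we only reach {2}, which does not include 1. So d(8,1) = 4.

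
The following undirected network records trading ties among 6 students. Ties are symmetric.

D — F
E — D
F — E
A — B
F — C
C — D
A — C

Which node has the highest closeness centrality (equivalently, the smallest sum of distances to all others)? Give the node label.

C

Farness (sum of distances to all others) for each node — A:9, B:13, C:7, D:8, E:11, F:8.
The smallest farness is 7, for C, so C has the highest closeness.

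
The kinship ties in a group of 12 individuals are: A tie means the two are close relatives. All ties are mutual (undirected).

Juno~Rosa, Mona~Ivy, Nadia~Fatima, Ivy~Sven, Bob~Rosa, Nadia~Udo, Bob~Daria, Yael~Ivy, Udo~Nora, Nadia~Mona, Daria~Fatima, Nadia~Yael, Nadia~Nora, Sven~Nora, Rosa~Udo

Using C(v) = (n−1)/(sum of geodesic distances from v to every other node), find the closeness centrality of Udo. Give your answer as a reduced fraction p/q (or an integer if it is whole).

Distances from Udo: Bob:2, Daria:3, Fatima:2, Ivy:3, Juno:2, Mona:2, Nadia:1, Nora:1, Rosa:1, Sven:2, Yael:2. Sum = 21.
n = 12, so closeness = 11/21.

11/21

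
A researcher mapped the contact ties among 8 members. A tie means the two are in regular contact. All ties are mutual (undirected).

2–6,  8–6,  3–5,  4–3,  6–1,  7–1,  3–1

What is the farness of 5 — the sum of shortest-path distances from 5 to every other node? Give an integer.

Distances from 5: 1:2, 2:4, 3:1, 4:2, 6:3, 7:3, 8:4.
Sum = 2 + 4 + 1 + 2 + 3 + 3 + 4 = 19.

19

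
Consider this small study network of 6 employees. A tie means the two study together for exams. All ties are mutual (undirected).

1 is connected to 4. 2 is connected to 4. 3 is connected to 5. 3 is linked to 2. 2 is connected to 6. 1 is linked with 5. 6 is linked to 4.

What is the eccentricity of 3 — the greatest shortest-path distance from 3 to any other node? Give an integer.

Distances from 3: 1:2, 2:1, 4:2, 5:1, 6:2.
The largest is 2 (to 6, 4, and 1), so the eccentricity of 3 is 2.

2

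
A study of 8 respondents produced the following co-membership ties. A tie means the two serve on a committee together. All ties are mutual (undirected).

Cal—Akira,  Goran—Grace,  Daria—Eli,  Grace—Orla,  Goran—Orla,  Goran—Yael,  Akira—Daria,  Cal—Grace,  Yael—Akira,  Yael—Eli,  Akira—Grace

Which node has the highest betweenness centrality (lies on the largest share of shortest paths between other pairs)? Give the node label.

Unnormalized betweenness of each node: Akira:22/3, Cal:0, Daria:4/3, Eli:5/6, Goran:17/6, Grace:29/6, Orla:0, Yael:29/6.
Akira has the largest value, 22/3, making it the main broker — the node through which the most shortest paths run.

Akira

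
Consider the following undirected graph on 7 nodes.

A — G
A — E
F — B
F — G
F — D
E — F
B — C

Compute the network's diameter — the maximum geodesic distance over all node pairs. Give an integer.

Eccentricity of each node (its greatest distance to any other): A:4, B:3, C:4, D:3, E:3, F:2, G:3.
The maximum eccentricity is 4, realized for instance by the pair A–C via A – E – F – B – C. So the diameter is 4.

4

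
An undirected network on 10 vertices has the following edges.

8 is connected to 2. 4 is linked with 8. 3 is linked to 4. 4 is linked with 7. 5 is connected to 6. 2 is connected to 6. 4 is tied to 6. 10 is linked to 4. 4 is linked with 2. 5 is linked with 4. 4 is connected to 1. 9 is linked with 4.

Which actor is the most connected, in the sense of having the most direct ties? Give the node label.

Degrees — 1:1, 2:3, 3:1, 4:9, 5:2, 6:3, 7:1, 8:2, 9:1, 10:1.
The maximum is 9, attained only by 4.

4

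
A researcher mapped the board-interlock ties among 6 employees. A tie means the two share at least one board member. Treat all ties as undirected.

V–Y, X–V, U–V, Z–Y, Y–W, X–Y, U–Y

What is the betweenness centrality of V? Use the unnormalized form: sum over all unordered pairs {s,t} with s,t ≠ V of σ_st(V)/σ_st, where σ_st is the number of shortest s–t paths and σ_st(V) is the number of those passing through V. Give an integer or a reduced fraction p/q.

1/2

Pairs whose geodesics pass through V — X–U: 1/2.
All other pairs contribute 0.
Summing the contributions gives betweenness(V) = 1/2.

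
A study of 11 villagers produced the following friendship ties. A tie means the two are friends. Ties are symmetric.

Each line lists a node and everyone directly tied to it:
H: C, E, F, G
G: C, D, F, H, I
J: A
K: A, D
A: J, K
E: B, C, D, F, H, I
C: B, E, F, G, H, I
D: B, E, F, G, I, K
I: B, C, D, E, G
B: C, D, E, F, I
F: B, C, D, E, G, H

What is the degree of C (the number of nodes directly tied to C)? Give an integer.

6

C is directly tied to B, E, F, G, H, and I. That is 6 neighbors, so the degree of C is 6.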